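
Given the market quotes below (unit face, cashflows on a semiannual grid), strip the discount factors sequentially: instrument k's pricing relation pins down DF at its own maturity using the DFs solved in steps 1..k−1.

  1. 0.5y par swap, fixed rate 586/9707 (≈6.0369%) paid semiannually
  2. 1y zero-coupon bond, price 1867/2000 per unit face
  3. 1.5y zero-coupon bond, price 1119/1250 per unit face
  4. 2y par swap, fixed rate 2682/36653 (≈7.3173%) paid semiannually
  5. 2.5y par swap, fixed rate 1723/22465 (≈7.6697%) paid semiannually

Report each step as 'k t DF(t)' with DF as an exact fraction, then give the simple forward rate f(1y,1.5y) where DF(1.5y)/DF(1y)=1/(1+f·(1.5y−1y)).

1 1/2 9707/10000
2 1 1867/2000
3 3/2 1119/1250
4 2 8659/10000
5 5/2 8277/10000
f(1y,1.5y) = ((1867/2000)/(1119/1250) − 1)/(1/2) = 383/4476 ≈ 8.5567%

step 1 [0.5y] swap r/2=293/9707: DF=(1 − 293/9707·(0))/(1+293/9707) = 9707/10000 ≈ 0.970700
step 2 [1y] zero: DF = P = 1867/2000 ≈ 0.933500
step 3 [1.5y] zero: DF = P = 1119/1250 ≈ 0.895200
step 4 [2y] swap r/2=1341/36653: DF=(1 − 1341/36653·(0.970700+0.933500+0.895200))/(1+1341/36653) = 8659/10000 ≈ 0.865900
step 5 [2.5y] swap r/2=1723/44930: DF=(1 − 1723/44930·(0.970700+0.933500+0.895200+0.865900))/(1+1723/44930) = 8277/10000 ≈ 0.827700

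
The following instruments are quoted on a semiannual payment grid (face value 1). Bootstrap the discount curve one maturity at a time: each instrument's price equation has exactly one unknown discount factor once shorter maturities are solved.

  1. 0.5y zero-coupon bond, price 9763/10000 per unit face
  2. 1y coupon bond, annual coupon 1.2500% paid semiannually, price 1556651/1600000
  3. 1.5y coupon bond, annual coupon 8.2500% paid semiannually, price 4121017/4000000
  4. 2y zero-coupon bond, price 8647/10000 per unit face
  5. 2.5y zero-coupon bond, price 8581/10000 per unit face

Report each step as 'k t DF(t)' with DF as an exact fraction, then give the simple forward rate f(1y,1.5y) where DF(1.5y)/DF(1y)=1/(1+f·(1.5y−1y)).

step 1 [0.5y] zero: DF = P = 9763/10000 ≈ 0.976300
step 2 [1y] bond c/2=1/160: DF=(1556651/1600000 − 1/160·(0.976300))/(1+1/160) = 1201/1250 ≈ 0.960800
step 3 [1.5y] bond c/2=33/800: DF=(4121017/4000000 − 33/800·(0.976300+0.960800))/(1+33/800) = 9127/10000 ≈ 0.912700
step 4 [2y] zero: DF = P = 8647/10000 ≈ 0.864700
step 5 [2.5y] zero: DF = P = 8581/10000 ≈ 0.858100

1 1/2 9763/10000
2 1 1201/1250
3 3/2 9127/10000
4 2 8647/10000
5 5/2 8581/10000
f(1y,1.5y) = ((1201/1250)/(9127/10000) − 1)/(1/2) = 962/9127 ≈ 10.5402%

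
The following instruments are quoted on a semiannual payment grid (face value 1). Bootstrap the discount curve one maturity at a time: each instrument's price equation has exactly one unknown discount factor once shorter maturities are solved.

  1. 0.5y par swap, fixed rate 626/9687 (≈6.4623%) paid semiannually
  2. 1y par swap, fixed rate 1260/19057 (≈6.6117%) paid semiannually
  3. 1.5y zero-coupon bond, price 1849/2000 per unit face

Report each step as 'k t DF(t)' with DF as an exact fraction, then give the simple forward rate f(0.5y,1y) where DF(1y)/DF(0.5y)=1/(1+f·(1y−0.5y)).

1 1/2 9687/10000
2 1 937/1000
3 3/2 1849/2000
f(0.5y,1y) = ((9687/10000)/(937/1000) − 1)/(1/2) = 317/4685 ≈ 6.7663%

step 1 [0.5y] swap r/2=313/9687: DF=(1 − 313/9687·(0))/(1+313/9687) = 9687/10000 ≈ 0.968700
step 2 [1y] swap r/2=630/19057: DF=(1 − 630/19057·(0.968700))/(1+630/19057) = 937/1000 ≈ 0.937000
step 3 [1.5y] zero: DF = P = 1849/2000 ≈ 0.924500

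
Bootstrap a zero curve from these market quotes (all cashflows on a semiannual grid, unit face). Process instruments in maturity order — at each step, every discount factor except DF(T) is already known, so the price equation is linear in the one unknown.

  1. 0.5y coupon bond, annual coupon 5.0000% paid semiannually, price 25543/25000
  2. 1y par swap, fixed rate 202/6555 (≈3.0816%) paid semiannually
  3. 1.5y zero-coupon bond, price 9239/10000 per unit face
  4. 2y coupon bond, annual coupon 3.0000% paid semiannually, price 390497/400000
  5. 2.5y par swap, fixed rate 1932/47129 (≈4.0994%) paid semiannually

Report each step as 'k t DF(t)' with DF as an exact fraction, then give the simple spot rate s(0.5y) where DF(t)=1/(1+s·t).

step 1 [0.5y] bond c/2=1/40: DF=(25543/25000 − 1/40·(0))/(1+1/40) = 623/625 ≈ 0.996800
step 2 [1y] swap r/2=101/6555: DF=(1 − 101/6555·(0.996800))/(1+101/6555) = 9697/10000 ≈ 0.969700
step 3 [1.5y] zero: DF = P = 9239/10000 ≈ 0.923900
step 4 [2y] bond c/2=3/200: DF=(390497/400000 − 3/200·(0.996800+0.969700+0.923900))/(1+3/200) = 9191/10000 ≈ 0.919100
step 5 [2.5y] swap r/2=966/47129: DF=(1 − 966/47129·(0.996800+0.969700+0.923900+0.919100))/(1+966/47129) = 4517/5000 ≈ 0.903400

1 1/2 623/625
2 1 9697/10000
3 3/2 9239/10000
4 2 9191/10000
5 5/2 4517/5000
s(0.5y) = (1/(623/625) − 1)/(1/2) = 4/623 ≈ 0.6421%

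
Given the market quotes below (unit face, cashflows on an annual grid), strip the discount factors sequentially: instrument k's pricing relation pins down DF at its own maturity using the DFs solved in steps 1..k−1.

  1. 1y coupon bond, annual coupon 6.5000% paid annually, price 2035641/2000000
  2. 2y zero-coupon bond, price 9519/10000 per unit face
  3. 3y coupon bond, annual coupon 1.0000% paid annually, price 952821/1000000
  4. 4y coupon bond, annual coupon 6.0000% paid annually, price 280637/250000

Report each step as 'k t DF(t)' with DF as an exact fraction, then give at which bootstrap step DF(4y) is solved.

step 1 [1y] bond c/1=13/200: DF=(2035641/2000000 − 13/200·(0))/(1+13/200) = 9557/10000 ≈ 0.955700
step 2 [2y] zero: DF = P = 9519/10000 ≈ 0.951900
step 3 [3y] bond c/1=1/100: DF=(952821/1000000 − 1/100·(0.955700+0.951900))/(1+1/100) = 1849/2000 ≈ 0.924500
step 4 [4y] bond c/1=3/50: DF=(280637/250000 − 3/50·(0.955700+0.951900+0.924500))/(1+3/50) = 8987/10000 ≈ 0.898700

1 1 9557/10000
2 2 9519/10000
3 3 1849/2000
4 4 8987/10000
DF(4y) is solved at step 4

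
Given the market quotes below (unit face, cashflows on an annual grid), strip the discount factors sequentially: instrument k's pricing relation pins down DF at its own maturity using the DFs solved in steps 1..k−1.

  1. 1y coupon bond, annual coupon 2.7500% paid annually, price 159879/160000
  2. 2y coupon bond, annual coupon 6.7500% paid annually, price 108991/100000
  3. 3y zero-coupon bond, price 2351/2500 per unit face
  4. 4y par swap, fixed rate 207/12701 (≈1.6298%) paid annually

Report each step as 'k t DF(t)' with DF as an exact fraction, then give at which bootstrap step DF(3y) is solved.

1 1 389/400
2 2 1919/2000
3 3 2351/2500
4 4 9379/10000
DF(3y) is solved at step 3

step 1 [1y] bond c/1=11/400: DF=(159879/160000 − 11/400·(0))/(1+11/400) = 389/400 ≈ 0.972500
step 2 [2y] bond c/1=27/400: DF=(108991/100000 − 27/400·(0.972500))/(1+27/400) = 1919/2000 ≈ 0.959500
step 3 [3y] zero: DF = P = 2351/2500 ≈ 0.940400
step 4 [4y] swap r/1=207/12701: DF=(1 − 207/12701·(0.972500+0.959500+0.940400))/(1+207/12701) = 9379/10000 ≈ 0.937900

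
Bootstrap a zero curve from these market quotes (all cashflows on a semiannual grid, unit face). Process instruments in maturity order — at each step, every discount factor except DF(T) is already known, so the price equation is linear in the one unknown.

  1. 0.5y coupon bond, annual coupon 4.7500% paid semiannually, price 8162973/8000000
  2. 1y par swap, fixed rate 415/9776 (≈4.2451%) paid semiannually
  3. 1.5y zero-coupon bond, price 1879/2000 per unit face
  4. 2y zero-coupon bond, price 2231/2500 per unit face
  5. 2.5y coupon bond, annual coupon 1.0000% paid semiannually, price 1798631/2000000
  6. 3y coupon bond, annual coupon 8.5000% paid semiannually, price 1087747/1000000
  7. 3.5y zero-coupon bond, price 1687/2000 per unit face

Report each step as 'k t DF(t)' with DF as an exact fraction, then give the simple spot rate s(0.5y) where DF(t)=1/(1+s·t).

step 1 [0.5y] bond c/2=19/800: DF=(8162973/8000000 − 19/800·(0))/(1+19/800) = 9967/10000 ≈ 0.996700
step 2 [1y] swap r/2=415/19552: DF=(1 − 415/19552·(0.996700))/(1+415/19552) = 1917/2000 ≈ 0.958500
step 3 [1.5y] zero: DF = P = 1879/2000 ≈ 0.939500
step 4 [2y] zero: DF = P = 2231/2500 ≈ 0.892400
step 5 [2.5y] bond c/2=1/200: DF=(1798631/2000000 − 1/200·(0.996700+0.958500+0.939500+0.892400))/(1+1/200) = 219/250 ≈ 0.876000
step 6 [3y] bond c/2=17/400: DF=(1087747/1000000 − 17/400·(0.996700+0.958500+0.939500+0.892400+0.876000))/(1+17/400) = 8533/10000 ≈ 0.853300
step 7 [3.5y] zero: DF = P = 1687/2000 ≈ 0.843500

1 1/2 9967/10000
2 1 1917/2000
3 3/2 1879/2000
4 2 2231/2500
5 5/2 219/250
6 3 8533/10000
7 7/2 1687/2000
s(0.5y) = (1/(9967/10000) − 1)/(1/2) = 66/9967 ≈ 0.6622%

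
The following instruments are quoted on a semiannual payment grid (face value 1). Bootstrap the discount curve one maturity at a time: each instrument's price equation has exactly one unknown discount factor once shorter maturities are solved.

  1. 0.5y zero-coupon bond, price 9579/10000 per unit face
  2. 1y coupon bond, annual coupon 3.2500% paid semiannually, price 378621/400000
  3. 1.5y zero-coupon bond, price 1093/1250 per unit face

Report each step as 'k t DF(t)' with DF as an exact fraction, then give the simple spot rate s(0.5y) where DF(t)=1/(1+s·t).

1 1/2 9579/10000
2 1 9161/10000
3 3/2 1093/1250
s(0.5y) = (1/(9579/10000) − 1)/(1/2) = 842/9579 ≈ 8.7901%

step 1 [0.5y] zero: DF = P = 9579/10000 ≈ 0.957900
step 2 [1y] bond c/2=13/800: DF=(378621/400000 − 13/800·(0.957900))/(1+13/800) = 9161/10000 ≈ 0.916100
step 3 [1.5y] zero: DF = P = 1093/1250 ≈ 0.874400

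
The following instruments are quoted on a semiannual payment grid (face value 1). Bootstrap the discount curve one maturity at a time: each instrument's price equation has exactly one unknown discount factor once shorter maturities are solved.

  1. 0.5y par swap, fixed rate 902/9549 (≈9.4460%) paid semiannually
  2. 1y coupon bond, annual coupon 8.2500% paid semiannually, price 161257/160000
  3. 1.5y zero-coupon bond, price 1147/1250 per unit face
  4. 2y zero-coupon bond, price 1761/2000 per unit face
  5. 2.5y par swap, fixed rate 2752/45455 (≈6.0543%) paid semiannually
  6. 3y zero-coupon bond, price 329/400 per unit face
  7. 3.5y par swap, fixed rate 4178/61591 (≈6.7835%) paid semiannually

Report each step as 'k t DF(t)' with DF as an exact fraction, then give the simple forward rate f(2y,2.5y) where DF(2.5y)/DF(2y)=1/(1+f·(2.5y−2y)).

1 1/2 9549/10000
2 1 9301/10000
3 3/2 1147/1250
4 2 1761/2000
5 5/2 539/625
6 3 329/400
7 7/2 7911/10000
f(2y,2.5y) = ((1761/2000)/(539/625) − 1)/(1/2) = 181/4312 ≈ 4.1976%

step 1 [0.5y] swap r/2=451/9549: DF=(1 − 451/9549·(0))/(1+451/9549) = 9549/10000 ≈ 0.954900
step 2 [1y] bond c/2=33/800: DF=(161257/160000 − 33/800·(0.954900))/(1+33/800) = 9301/10000 ≈ 0.930100
step 3 [1.5y] zero: DF = P = 1147/1250 ≈ 0.917600
step 4 [2y] zero: DF = P = 1761/2000 ≈ 0.880500
step 5 [2.5y] swap r/2=1376/45455: DF=(1 − 1376/45455·(0.954900+0.930100+0.917600+0.880500))/(1+1376/45455) = 539/625 ≈ 0.862400
step 6 [3y] zero: DF = P = 329/400 ≈ 0.822500
step 7 [3.5y] swap r/2=2089/61591: DF=(1 − 2089/61591·(0.954900+0.930100+0.917600+0.880500+0.862400+0.822500))/(1+2089/61591) = 7911/10000 ≈ 0.791100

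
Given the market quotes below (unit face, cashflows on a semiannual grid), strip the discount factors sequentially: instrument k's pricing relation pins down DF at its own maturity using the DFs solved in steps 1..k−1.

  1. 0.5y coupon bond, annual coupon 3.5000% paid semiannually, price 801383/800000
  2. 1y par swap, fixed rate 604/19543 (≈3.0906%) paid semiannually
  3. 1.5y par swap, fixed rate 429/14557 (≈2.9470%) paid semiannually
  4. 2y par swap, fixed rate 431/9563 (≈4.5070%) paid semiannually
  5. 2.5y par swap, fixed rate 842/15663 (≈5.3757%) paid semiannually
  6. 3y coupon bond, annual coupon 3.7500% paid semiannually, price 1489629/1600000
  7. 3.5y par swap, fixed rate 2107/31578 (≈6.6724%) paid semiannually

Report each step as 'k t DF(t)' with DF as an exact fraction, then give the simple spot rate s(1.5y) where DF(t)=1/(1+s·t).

1 1/2 1969/2000
2 1 4849/5000
3 3/2 9571/10000
4 2 4569/5000
5 5/2 8737/10000
6 3 4137/5000
7 7/2 7893/10000
s(1.5y) = (1/(9571/10000) − 1)/(3/2) = 286/9571 ≈ 2.9882%

step 1 [0.5y] bond c/2=7/400: DF=(801383/800000 − 7/400·(0))/(1+7/400) = 1969/2000 ≈ 0.984500
step 2 [1y] swap r/2=302/19543: DF=(1 − 302/19543·(0.984500))/(1+302/19543) = 4849/5000 ≈ 0.969800
step 3 [1.5y] swap r/2=429/29114: DF=(1 − 429/29114·(0.984500+0.969800))/(1+429/29114) = 9571/10000 ≈ 0.957100
step 4 [2y] swap r/2=431/19126: DF=(1 − 431/19126·(0.984500+0.969800+0.957100))/(1+431/19126) = 4569/5000 ≈ 0.913800
step 5 [2.5y] swap r/2=421/15663: DF=(1 − 421/15663·(0.984500+0.969800+0.957100+0.913800))/(1+421/15663) = 8737/10000 ≈ 0.873700
step 6 [3y] bond c/2=3/160: DF=(1489629/1600000 − 3/160·(0.984500+0.969800+0.957100+0.913800+0.873700))/(1+3/160) = 4137/5000 ≈ 0.827400
step 7 [3.5y] swap r/2=2107/63156: DF=(1 − 2107/63156·(0.984500+0.969800+0.957100+0.913800+0.873700+0.827400))/(1+2107/63156) = 7893/10000 ≈ 0.789300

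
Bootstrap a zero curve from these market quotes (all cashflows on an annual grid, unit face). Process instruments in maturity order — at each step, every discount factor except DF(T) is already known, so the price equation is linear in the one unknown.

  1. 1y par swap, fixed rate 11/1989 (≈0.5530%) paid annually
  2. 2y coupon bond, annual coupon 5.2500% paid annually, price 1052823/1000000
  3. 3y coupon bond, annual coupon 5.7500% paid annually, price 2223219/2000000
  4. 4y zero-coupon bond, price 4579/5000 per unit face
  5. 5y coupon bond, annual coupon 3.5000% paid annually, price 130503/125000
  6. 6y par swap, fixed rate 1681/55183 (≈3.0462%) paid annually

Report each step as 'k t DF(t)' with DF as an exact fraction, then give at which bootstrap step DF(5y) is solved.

step 1 [1y] swap r/1=11/1989: DF=(1 − 11/1989·(0))/(1+11/1989) = 1989/2000 ≈ 0.994500
step 2 [2y] bond c/1=21/400: DF=(1052823/1000000 − 21/400·(0.994500))/(1+21/400) = 9507/10000 ≈ 0.950700
step 3 [3y] bond c/1=23/400: DF=(2223219/2000000 − 23/400·(0.994500+0.950700))/(1+23/400) = 4727/5000 ≈ 0.945400
step 4 [4y] zero: DF = P = 4579/5000 ≈ 0.915800
step 5 [5y] bond c/1=7/200: DF=(130503/125000 − 7/200·(0.994500+0.950700+0.945400+0.915800))/(1+7/200) = 22/25 ≈ 0.880000
step 6 [6y] swap r/1=1681/55183: DF=(1 − 1681/55183·(0.994500+0.950700+0.945400+0.915800+0.880000))/(1+1681/55183) = 8319/10000 ≈ 0.831900

1 1 1989/2000
2 2 9507/10000
3 3 4727/5000
4 4 4579/5000
5 5 22/25
6 6 8319/10000
DF(5y) is solved at step 5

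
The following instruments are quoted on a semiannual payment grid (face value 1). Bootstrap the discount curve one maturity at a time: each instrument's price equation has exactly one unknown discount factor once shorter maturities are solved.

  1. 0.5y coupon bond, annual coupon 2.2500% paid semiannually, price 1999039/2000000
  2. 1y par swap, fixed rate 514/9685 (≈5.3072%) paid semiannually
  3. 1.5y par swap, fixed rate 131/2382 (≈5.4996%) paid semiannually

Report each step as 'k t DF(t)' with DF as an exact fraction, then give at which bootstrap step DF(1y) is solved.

step 1 [0.5y] bond c/2=9/800: DF=(1999039/2000000 − 9/800·(0))/(1+9/800) = 2471/2500 ≈ 0.988400
step 2 [1y] swap r/2=257/9685: DF=(1 − 257/9685·(0.988400))/(1+257/9685) = 4743/5000 ≈ 0.948600
step 3 [1.5y] swap r/2=131/4764: DF=(1 − 131/4764·(0.988400+0.948600))/(1+131/4764) = 4607/5000 ≈ 0.921400

1 1/2 2471/2500
2 1 4743/5000
3 3/2 4607/5000
DF(1y) is solved at step 2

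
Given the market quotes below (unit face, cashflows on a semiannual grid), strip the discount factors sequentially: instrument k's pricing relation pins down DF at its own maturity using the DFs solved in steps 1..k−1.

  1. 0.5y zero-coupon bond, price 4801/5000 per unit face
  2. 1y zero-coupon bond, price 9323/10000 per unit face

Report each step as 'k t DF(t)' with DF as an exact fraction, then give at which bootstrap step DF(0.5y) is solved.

step 1 [0.5y] zero: DF = P = 4801/5000 ≈ 0.960200
step 2 [1y] zero: DF = P = 9323/10000 ≈ 0.932300

1 1/2 4801/5000
2 1 9323/10000
DF(0.5y) is solved at step 1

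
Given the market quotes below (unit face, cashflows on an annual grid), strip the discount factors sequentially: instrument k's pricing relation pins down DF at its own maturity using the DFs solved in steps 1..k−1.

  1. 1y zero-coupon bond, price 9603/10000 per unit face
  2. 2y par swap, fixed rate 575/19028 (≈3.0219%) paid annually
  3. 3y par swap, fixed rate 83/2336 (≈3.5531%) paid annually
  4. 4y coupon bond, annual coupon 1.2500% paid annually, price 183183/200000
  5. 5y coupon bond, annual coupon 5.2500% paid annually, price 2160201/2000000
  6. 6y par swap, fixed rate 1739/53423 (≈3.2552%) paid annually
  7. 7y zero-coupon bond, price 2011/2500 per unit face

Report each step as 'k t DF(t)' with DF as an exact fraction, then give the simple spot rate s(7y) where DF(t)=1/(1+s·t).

step 1 [1y] zero: DF = P = 9603/10000 ≈ 0.960300
step 2 [2y] swap r/1=575/19028: DF=(1 − 575/19028·(0.960300))/(1+575/19028) = 377/400 ≈ 0.942500
step 3 [3y] swap r/1=83/2336: DF=(1 − 83/2336·(0.960300+0.942500))/(1+83/2336) = 2251/2500 ≈ 0.900400
step 4 [4y] bond c/1=1/80: DF=(183183/200000 − 1/80·(0.960300+0.942500+0.900400))/(1+1/80) = 87/100 ≈ 0.870000
step 5 [5y] bond c/1=21/400: DF=(2160201/2000000 − 21/400·(0.960300+0.942500+0.900400+0.870000))/(1+21/400) = 843/1000 ≈ 0.843000
step 6 [6y] swap r/1=1739/53423: DF=(1 − 1739/53423·(0.960300+0.942500+0.900400+0.870000+0.843000))/(1+1739/53423) = 8261/10000 ≈ 0.826100
step 7 [7y] zero: DF = P = 2011/2500 ≈ 0.804400

1 1 9603/10000
2 2 377/400
3 3 2251/2500
4 4 87/100
5 5 843/1000
6 6 8261/10000
7 7 2011/2500
s(7y) = (1/(2011/2500) − 1)/(7) = 489/14077 ≈ 3.4738%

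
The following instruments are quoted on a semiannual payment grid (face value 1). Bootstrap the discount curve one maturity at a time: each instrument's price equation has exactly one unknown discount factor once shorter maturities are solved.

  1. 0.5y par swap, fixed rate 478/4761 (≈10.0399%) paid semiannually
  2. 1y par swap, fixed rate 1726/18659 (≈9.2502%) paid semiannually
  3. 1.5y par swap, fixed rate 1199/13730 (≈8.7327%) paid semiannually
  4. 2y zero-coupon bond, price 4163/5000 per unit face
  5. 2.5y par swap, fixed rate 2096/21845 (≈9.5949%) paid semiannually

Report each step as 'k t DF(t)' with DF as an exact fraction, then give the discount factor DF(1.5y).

step 1 [0.5y] swap r/2=239/4761: DF=(1 − 239/4761·(0))/(1+239/4761) = 4761/5000 ≈ 0.952200
step 2 [1y] swap r/2=863/18659: DF=(1 − 863/18659·(0.952200))/(1+863/18659) = 9137/10000 ≈ 0.913700
step 3 [1.5y] swap r/2=1199/27460: DF=(1 − 1199/27460·(0.952200+0.913700))/(1+1199/27460) = 8801/10000 ≈ 0.880100
step 4 [2y] zero: DF = P = 4163/5000 ≈ 0.832600
step 5 [2.5y] swap r/2=1048/21845: DF=(1 − 1048/21845·(0.952200+0.913700+0.880100+0.832600))/(1+1048/21845) = 494/625 ≈ 0.790400

1 1/2 4761/5000
2 1 9137/10000
3 3/2 8801/10000
4 2 4163/5000
5 5/2 494/625
DF(1.5y) = 8801/10000 ≈ 0.880100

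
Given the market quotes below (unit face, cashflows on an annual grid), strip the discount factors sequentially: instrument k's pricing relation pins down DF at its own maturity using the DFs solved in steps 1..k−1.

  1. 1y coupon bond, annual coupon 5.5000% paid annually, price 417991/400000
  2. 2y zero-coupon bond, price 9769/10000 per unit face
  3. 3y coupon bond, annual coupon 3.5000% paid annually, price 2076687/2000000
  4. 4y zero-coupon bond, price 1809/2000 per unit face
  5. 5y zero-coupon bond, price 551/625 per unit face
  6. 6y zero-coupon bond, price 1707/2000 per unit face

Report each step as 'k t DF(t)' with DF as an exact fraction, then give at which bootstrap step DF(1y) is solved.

1 1 1981/2000
2 2 9769/10000
3 3 9367/10000
4 4 1809/2000
5 5 551/625
6 6 1707/2000
DF(1y) is solved at step 1

step 1 [1y] bond c/1=11/200: DF=(417991/400000 − 11/200·(0))/(1+11/200) = 1981/2000 ≈ 0.990500
step 2 [2y] zero: DF = P = 9769/10000 ≈ 0.976900
step 3 [3y] bond c/1=7/200: DF=(2076687/2000000 − 7/200·(0.990500+0.976900))/(1+7/200) = 9367/10000 ≈ 0.936700
step 4 [4y] zero: DF = P = 1809/2000 ≈ 0.904500
step 5 [5y] zero: DF = P = 551/625 ≈ 0.881600
step 6 [6y] zero: DF = P = 1707/2000 ≈ 0.853500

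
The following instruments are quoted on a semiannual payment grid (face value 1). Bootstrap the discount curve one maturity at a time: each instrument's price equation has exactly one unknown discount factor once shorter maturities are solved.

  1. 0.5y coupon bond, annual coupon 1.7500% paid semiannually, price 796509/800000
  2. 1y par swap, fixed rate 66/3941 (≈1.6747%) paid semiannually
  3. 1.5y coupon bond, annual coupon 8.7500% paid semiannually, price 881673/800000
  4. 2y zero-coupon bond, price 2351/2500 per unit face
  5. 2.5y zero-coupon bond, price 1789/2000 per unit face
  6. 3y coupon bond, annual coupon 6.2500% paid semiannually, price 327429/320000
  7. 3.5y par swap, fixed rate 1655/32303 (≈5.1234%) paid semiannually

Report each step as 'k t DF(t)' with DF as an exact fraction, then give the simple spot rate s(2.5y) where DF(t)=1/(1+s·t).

step 1 [0.5y] bond c/2=7/800: DF=(796509/800000 − 7/800·(0))/(1+7/800) = 987/1000 ≈ 0.987000
step 2 [1y] swap r/2=33/3941: DF=(1 − 33/3941·(0.987000))/(1+33/3941) = 1967/2000 ≈ 0.983500
step 3 [1.5y] bond c/2=7/160: DF=(881673/800000 − 7/160·(0.987000+0.983500))/(1+7/160) = 9733/10000 ≈ 0.973300
step 4 [2y] zero: DF = P = 2351/2500 ≈ 0.940400
step 5 [2.5y] zero: DF = P = 1789/2000 ≈ 0.894500
step 6 [3y] bond c/2=1/32: DF=(327429/320000 − 1/32·(0.987000+0.983500+0.973300+0.940400+0.894500))/(1+1/32) = 4237/5000 ≈ 0.847400
step 7 [3.5y] swap r/2=1655/64606: DF=(1 − 1655/64606·(0.987000+0.983500+0.973300+0.940400+0.894500+0.847400))/(1+1655/64606) = 1669/2000 ≈ 0.834500

1 1/2 987/1000
2 1 1967/2000
3 3/2 9733/10000
4 2 2351/2500
5 5/2 1789/2000
6 3 4237/5000
7 7/2 1669/2000
s(2.5y) = (1/(1789/2000) − 1)/(5/2) = 422/8945 ≈ 4.7177%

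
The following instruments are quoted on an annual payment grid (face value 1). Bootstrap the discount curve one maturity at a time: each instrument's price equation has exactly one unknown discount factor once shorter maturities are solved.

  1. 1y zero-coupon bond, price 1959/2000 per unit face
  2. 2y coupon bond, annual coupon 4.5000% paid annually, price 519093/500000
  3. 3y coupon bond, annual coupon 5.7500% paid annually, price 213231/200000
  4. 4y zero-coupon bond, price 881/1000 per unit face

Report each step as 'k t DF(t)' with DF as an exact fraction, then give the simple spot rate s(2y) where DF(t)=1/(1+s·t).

1 1 1959/2000
2 2 9513/10000
3 3 1129/1250
4 4 881/1000
s(2y) = (1/(9513/10000) − 1)/(2) = 487/19026 ≈ 2.5597%

step 1 [1y] zero: DF = P = 1959/2000 ≈ 0.979500
step 2 [2y] bond c/1=9/200: DF=(519093/500000 − 9/200·(0.979500))/(1+9/200) = 9513/10000 ≈ 0.951300
step 3 [3y] bond c/1=23/400: DF=(213231/200000 − 23/400·(0.979500+0.951300))/(1+23/400) = 1129/1250 ≈ 0.903200
step 4 [4y] zero: DF = P = 881/1000 ≈ 0.881000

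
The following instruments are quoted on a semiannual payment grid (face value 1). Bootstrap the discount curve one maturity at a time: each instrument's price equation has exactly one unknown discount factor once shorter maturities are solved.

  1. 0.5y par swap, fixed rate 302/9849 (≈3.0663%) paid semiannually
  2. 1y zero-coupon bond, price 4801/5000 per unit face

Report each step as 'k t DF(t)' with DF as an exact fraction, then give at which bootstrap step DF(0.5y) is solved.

step 1 [0.5y] swap r/2=151/9849: DF=(1 − 151/9849·(0))/(1+151/9849) = 9849/10000 ≈ 0.984900
step 2 [1y] zero: DF = P = 4801/5000 ≈ 0.960200

1 1/2 9849/10000
2 1 4801/5000
DF(0.5y) is solved at step 1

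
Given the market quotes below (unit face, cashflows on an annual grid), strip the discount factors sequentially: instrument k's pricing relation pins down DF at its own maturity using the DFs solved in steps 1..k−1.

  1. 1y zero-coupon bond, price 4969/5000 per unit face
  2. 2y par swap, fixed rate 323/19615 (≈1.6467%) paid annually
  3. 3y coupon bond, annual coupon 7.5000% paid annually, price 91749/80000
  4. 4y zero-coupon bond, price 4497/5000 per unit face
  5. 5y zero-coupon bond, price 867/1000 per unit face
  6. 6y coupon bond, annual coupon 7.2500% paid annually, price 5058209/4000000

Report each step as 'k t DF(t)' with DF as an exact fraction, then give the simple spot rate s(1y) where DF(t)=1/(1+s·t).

step 1 [1y] zero: DF = P = 4969/5000 ≈ 0.993800
step 2 [2y] swap r/1=323/19615: DF=(1 − 323/19615·(0.993800))/(1+323/19615) = 9677/10000 ≈ 0.967700
step 3 [3y] bond c/1=3/40: DF=(91749/80000 − 3/40·(0.993800+0.967700))/(1+3/40) = 93/100 ≈ 0.930000
step 4 [4y] zero: DF = P = 4497/5000 ≈ 0.899400
step 5 [5y] zero: DF = P = 867/1000 ≈ 0.867000
step 6 [6y] bond c/1=29/400: DF=(5058209/4000000 − 29/400·(0.993800+0.967700+0.930000+0.899400+0.867000))/(1+29/400) = 4321/5000 ≈ 0.864200

1 1 4969/5000
2 2 9677/10000
3 3 93/100
4 4 4497/5000
5 5 867/1000
6 6 4321/5000
s(1y) = (1/(4969/5000) − 1)/(1) = 31/4969 ≈ 0.6239%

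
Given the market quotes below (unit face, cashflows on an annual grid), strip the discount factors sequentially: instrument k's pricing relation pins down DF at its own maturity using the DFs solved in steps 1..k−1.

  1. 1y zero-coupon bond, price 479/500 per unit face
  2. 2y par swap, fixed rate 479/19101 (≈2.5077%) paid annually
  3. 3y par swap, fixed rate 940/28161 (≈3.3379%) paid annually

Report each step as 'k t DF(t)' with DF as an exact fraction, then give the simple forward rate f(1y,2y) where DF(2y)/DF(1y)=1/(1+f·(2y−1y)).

1 1 479/500
2 2 9521/10000
3 3 453/500
f(1y,2y) = ((479/500)/(9521/10000) − 1)/(1) = 59/9521 ≈ 0.6197%

step 1 [1y] zero: DF = P = 479/500 ≈ 0.958000
step 2 [2y] swap r/1=479/19101: DF=(1 − 479/19101·(0.958000))/(1+479/19101) = 9521/10000 ≈ 0.952100
step 3 [3y] swap r/1=940/28161: DF=(1 − 940/28161·(0.958000+0.952100))/(1+940/28161) = 453/500 ≈ 0.906000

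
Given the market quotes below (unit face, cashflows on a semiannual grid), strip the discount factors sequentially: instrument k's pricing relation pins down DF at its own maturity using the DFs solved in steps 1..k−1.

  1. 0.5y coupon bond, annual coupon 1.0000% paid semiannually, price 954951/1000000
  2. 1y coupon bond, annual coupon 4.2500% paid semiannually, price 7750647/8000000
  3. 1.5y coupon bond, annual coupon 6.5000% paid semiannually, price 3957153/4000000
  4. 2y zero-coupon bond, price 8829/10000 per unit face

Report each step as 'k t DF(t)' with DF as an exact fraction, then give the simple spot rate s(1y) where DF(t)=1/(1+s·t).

step 1 [0.5y] bond c/2=1/200: DF=(954951/1000000 − 1/200·(0))/(1+1/200) = 4751/5000 ≈ 0.950200
step 2 [1y] bond c/2=17/800: DF=(7750647/8000000 − 17/800·(0.950200))/(1+17/800) = 9289/10000 ≈ 0.928900
step 3 [1.5y] bond c/2=13/400: DF=(3957153/4000000 − 13/400·(0.950200+0.928900))/(1+13/400) = 899/1000 ≈ 0.899000
step 4 [2y] zero: DF = P = 8829/10000 ≈ 0.882900

1 1/2 4751/5000
2 1 9289/10000
3 3/2 899/1000
4 2 8829/10000
s(1y) = (1/(9289/10000) − 1)/(1) = 711/9289 ≈ 7.6542%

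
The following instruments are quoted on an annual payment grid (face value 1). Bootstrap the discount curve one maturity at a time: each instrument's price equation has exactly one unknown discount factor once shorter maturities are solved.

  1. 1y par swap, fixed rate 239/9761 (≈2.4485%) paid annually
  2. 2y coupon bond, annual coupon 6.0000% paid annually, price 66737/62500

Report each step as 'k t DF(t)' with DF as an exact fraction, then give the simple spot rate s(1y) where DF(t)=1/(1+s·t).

step 1 [1y] swap r/1=239/9761: DF=(1 − 239/9761·(0))/(1+239/9761) = 9761/10000 ≈ 0.976100
step 2 [2y] bond c/1=3/50: DF=(66737/62500 − 3/50·(0.976100))/(1+3/50) = 9521/10000 ≈ 0.952100

1 1 9761/10000
2 2 9521/10000
s(1y) = (1/(9761/10000) − 1)/(1) = 239/9761 ≈ 2.4485%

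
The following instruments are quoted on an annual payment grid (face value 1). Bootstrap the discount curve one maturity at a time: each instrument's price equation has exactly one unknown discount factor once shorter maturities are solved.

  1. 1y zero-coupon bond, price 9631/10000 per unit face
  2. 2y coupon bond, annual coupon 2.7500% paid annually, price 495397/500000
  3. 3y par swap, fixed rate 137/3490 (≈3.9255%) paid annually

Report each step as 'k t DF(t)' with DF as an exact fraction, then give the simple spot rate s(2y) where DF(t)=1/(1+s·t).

1 1 9631/10000
2 2 1877/2000
3 3 1113/1250
s(2y) = (1/(1877/2000) − 1)/(2) = 123/3754 ≈ 3.2765%

step 1 [1y] zero: DF = P = 9631/10000 ≈ 0.963100
step 2 [2y] bond c/1=11/400: DF=(495397/500000 − 11/400·(0.963100))/(1+11/400) = 1877/2000 ≈ 0.938500
step 3 [3y] swap r/1=137/3490: DF=(1 − 137/3490·(0.963100+0.938500))/(1+137/3490) = 1113/1250 ≈ 0.890400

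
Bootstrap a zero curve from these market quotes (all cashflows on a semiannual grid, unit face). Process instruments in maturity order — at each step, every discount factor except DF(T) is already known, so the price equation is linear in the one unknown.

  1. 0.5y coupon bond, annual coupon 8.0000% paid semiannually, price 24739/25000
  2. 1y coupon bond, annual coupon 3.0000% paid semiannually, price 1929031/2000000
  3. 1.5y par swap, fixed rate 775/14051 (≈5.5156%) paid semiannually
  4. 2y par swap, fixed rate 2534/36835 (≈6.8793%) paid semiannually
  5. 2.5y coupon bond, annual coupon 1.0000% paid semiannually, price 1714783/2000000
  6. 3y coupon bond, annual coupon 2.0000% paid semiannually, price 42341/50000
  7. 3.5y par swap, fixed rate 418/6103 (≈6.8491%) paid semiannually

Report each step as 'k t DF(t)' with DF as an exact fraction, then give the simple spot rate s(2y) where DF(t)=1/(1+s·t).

step 1 [0.5y] bond c/2=1/25: DF=(24739/25000 − 1/25·(0))/(1+1/25) = 1903/2000 ≈ 0.951500
step 2 [1y] bond c/2=3/200: DF=(1929031/2000000 − 3/200·(0.951500))/(1+3/200) = 4681/5000 ≈ 0.936200
step 3 [1.5y] swap r/2=775/28102: DF=(1 − 775/28102·(0.951500+0.936200))/(1+775/28102) = 369/400 ≈ 0.922500
step 4 [2y] swap r/2=1267/36835: DF=(1 − 1267/36835·(0.951500+0.936200+0.922500))/(1+1267/36835) = 8733/10000 ≈ 0.873300
step 5 [2.5y] bond c/2=1/200: DF=(1714783/2000000 − 1/200·(0.951500+0.936200+0.922500+0.873300))/(1+1/200) = 2087/2500 ≈ 0.834800
step 6 [3y] bond c/2=1/100: DF=(42341/50000 − 1/100·(0.951500+0.936200+0.922500+0.873300+0.834800))/(1+1/100) = 7937/10000 ≈ 0.793700
step 7 [3.5y] swap r/2=209/6103: DF=(1 − 209/6103·(0.951500+0.936200+0.922500+0.873300+0.834800+0.793700))/(1+209/6103) = 791/1000 ≈ 0.791000

1 1/2 1903/2000
2 1 4681/5000
3 3/2 369/400
4 2 8733/10000
5 5/2 2087/2500
6 3 7937/10000
7 7/2 791/1000
s(2y) = (1/(8733/10000) − 1)/(2) = 1267/17466 ≈ 7.2541%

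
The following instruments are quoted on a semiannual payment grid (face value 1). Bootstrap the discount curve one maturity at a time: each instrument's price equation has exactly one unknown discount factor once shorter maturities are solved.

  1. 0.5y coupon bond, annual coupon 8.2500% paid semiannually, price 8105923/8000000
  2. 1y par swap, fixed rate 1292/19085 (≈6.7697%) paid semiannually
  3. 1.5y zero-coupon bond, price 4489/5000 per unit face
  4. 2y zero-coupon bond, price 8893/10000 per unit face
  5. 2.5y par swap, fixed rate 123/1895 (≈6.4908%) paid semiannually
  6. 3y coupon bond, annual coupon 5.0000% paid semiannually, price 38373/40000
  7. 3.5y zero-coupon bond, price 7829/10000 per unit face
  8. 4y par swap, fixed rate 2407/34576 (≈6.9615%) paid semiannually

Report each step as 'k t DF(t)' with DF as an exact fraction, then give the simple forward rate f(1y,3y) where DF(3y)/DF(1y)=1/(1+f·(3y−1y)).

step 1 [0.5y] bond c/2=33/800: DF=(8105923/8000000 − 33/800·(0))/(1+33/800) = 9731/10000 ≈ 0.973100
step 2 [1y] swap r/2=646/19085: DF=(1 − 646/19085·(0.973100))/(1+646/19085) = 4677/5000 ≈ 0.935400
step 3 [1.5y] zero: DF = P = 4489/5000 ≈ 0.897800
step 4 [2y] zero: DF = P = 8893/10000 ≈ 0.889300
step 5 [2.5y] swap r/2=123/3790: DF=(1 − 123/3790·(0.973100+0.935400+0.897800+0.889300))/(1+123/3790) = 2131/2500 ≈ 0.852400
step 6 [3y] bond c/2=1/40: DF=(38373/40000 − 1/40·(0.973100+0.935400+0.897800+0.889300+0.852400))/(1+1/40) = 33/40 ≈ 0.825000
step 7 [3.5y] zero: DF = P = 7829/10000 ≈ 0.782900
step 8 [4y] swap r/2=2407/69152: DF=(1 − 2407/69152·(0.973100+0.935400+0.897800+0.889300+0.852400+0.825000+0.782900))/(1+2407/69152) = 7593/10000 ≈ 0.759300

1 1/2 9731/10000
2 1 4677/5000
3 3/2 4489/5000
4 2 8893/10000
5 5/2 2131/2500
6 3 33/40
7 7/2 7829/10000
8 4 7593/10000
f(1y,3y) = ((4677/5000)/(33/40) − 1)/(2) = 92/1375 ≈ 6.6909%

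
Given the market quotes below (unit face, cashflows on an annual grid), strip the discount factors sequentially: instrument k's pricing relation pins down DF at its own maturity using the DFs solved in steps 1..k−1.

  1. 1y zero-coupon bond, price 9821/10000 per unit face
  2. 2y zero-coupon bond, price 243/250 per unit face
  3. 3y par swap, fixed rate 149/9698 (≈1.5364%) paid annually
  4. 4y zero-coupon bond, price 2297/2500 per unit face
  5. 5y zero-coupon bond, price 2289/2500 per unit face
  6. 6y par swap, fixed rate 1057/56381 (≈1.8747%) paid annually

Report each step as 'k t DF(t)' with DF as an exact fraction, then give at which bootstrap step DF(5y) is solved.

step 1 [1y] zero: DF = P = 9821/10000 ≈ 0.982100
step 2 [2y] zero: DF = P = 243/250 ≈ 0.972000
step 3 [3y] swap r/1=149/9698: DF=(1 − 149/9698·(0.982100+0.972000))/(1+149/9698) = 9553/10000 ≈ 0.955300
step 4 [4y] zero: DF = P = 2297/2500 ≈ 0.918800
step 5 [5y] zero: DF = P = 2289/2500 ≈ 0.915600
step 6 [6y] swap r/1=1057/56381: DF=(1 − 1057/56381·(0.982100+0.972000+0.955300+0.918800+0.915600))/(1+1057/56381) = 8943/10000 ≈ 0.894300

1 1 9821/10000
2 2 243/250
3 3 9553/10000
4 4 2297/2500
5 5 2289/2500
6 6 8943/10000
DF(5y) is solved at step 5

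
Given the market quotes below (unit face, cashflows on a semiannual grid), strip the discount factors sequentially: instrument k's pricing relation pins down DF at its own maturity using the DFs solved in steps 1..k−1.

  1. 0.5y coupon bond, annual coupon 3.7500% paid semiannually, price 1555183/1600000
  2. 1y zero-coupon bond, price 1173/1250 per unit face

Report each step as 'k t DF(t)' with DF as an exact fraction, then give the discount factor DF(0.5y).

step 1 [0.5y] bond c/2=3/160: DF=(1555183/1600000 − 3/160·(0))/(1+3/160) = 9541/10000 ≈ 0.954100
step 2 [1y] zero: DF = P = 1173/1250 ≈ 0.938400

1 1/2 9541/10000
2 1 1173/1250
DF(0.5y) = 9541/10000 ≈ 0.954100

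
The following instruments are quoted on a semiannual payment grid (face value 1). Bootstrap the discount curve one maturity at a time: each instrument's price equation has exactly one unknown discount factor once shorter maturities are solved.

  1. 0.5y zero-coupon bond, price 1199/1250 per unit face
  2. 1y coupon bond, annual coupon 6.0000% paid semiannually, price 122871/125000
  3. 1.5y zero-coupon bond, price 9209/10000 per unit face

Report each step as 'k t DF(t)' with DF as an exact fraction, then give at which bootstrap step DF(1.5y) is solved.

1 1/2 1199/1250
2 1 579/625
3 3/2 9209/10000
DF(1.5y) is solved at step 3

step 1 [0.5y] zero: DF = P = 1199/1250 ≈ 0.959200
step 2 [1y] bond c/2=3/100: DF=(122871/125000 − 3/100·(0.959200))/(1+3/100) = 579/625 ≈ 0.926400
step 3 [1.5y] zero: DF = P = 9209/10000 ≈ 0.920900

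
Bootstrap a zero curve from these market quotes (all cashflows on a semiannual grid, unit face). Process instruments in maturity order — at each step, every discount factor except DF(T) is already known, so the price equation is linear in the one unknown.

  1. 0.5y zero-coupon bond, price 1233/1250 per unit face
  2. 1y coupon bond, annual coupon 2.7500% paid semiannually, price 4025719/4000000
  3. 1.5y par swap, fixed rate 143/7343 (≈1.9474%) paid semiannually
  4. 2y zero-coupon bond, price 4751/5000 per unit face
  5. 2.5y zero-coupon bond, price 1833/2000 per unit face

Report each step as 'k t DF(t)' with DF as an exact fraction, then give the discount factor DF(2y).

step 1 [0.5y] zero: DF = P = 1233/1250 ≈ 0.986400
step 2 [1y] bond c/2=11/800: DF=(4025719/4000000 − 11/800·(0.986400))/(1+11/800) = 4897/5000 ≈ 0.979400
step 3 [1.5y] swap r/2=143/14686: DF=(1 − 143/14686·(0.986400+0.979400))/(1+143/14686) = 4857/5000 ≈ 0.971400
step 4 [2y] zero: DF = P = 4751/5000 ≈ 0.950200
step 5 [2.5y] zero: DF = P = 1833/2000 ≈ 0.916500

1 1/2 1233/1250
2 1 4897/5000
3 3/2 4857/5000
4 2 4751/5000
5 5/2 1833/2000
DF(2y) = 4751/5000 ≈ 0.950200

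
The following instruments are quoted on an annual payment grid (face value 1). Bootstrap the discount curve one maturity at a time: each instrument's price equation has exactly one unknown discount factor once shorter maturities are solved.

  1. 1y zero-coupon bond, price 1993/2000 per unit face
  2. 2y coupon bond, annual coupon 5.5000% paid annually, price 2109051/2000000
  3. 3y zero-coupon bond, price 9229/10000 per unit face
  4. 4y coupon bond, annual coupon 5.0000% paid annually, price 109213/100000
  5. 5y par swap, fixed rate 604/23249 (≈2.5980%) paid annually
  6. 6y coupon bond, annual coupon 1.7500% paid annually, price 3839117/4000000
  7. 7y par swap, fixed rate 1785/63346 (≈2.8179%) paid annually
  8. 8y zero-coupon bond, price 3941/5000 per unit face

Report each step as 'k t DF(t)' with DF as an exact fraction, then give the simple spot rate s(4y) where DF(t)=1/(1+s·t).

step 1 [1y] zero: DF = P = 1993/2000 ≈ 0.996500
step 2 [2y] bond c/1=11/200: DF=(2109051/2000000 − 11/200·(0.996500))/(1+11/200) = 2369/2500 ≈ 0.947600
step 3 [3y] zero: DF = P = 9229/10000 ≈ 0.922900
step 4 [4y] bond c/1=1/20: DF=(109213/100000 − 1/20·(0.996500+0.947600+0.922900))/(1+1/20) = 2259/2500 ≈ 0.903600
step 5 [5y] swap r/1=604/23249: DF=(1 − 604/23249·(0.996500+0.947600+0.922900+0.903600))/(1+604/23249) = 1099/1250 ≈ 0.879200
step 6 [6y] bond c/1=7/400: DF=(3839117/4000000 − 7/400·(0.996500+0.947600+0.922900+0.903600+0.879200))/(1+7/400) = 8633/10000 ≈ 0.863300
step 7 [7y] swap r/1=1785/63346: DF=(1 − 1785/63346·(0.996500+0.947600+0.922900+0.903600+0.879200+0.863300))/(1+1785/63346) = 1643/2000 ≈ 0.821500
step 8 [8y] zero: DF = P = 3941/5000 ≈ 0.788200

1 1 1993/2000
2 2 2369/2500
3 3 9229/10000
4 4 2259/2500
5 5 1099/1250
6 6 8633/10000
7 7 1643/2000
8 8 3941/5000
s(4y) = (1/(2259/2500) − 1)/(4) = 241/9036 ≈ 2.6671%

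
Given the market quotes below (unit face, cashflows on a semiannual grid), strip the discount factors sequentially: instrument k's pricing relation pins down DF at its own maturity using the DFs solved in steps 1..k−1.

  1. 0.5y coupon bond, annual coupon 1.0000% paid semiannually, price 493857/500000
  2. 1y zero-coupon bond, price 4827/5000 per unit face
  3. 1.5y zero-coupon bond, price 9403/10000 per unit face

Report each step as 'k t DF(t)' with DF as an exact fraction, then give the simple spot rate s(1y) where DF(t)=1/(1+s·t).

step 1 [0.5y] bond c/2=1/200: DF=(493857/500000 − 1/200·(0))/(1+1/200) = 2457/2500 ≈ 0.982800
step 2 [1y] zero: DF = P = 4827/5000 ≈ 0.965400
step 3 [1.5y] zero: DF = P = 9403/10000 ≈ 0.940300

1 1/2 2457/2500
2 1 4827/5000
3 3/2 9403/10000
s(1y) = (1/(4827/5000) − 1)/(1) = 173/4827 ≈ 3.5840%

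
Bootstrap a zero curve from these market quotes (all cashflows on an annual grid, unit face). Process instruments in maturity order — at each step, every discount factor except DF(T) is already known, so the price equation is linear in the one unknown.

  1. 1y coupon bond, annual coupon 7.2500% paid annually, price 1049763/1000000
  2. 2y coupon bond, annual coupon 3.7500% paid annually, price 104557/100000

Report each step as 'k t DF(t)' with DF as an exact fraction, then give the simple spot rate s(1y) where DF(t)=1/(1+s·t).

step 1 [1y] bond c/1=29/400: DF=(1049763/1000000 − 29/400·(0))/(1+29/400) = 2447/2500 ≈ 0.978800
step 2 [2y] bond c/1=3/80: DF=(104557/100000 − 3/80·(0.978800))/(1+3/80) = 2431/2500 ≈ 0.972400

1 1 2447/2500
2 2 2431/2500
s(1y) = (1/(2447/2500) − 1)/(1) = 53/2447 ≈ 2.1659%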